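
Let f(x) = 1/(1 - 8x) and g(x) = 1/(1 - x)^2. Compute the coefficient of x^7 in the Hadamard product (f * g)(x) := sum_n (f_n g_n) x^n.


f has coefficients f_k = 8^k. For g = 1/(1 - x)^2 the coefficient is g_k = C(k + 1, 1) = k + 1. The Hadamard coefficient is (f * g)_k = 8^k * (k + 1).
For k = 7: 8^7 * 8 = 2097152 * 8 = 16777216.

16777216


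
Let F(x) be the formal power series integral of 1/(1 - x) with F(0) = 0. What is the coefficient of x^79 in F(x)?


1/(1 - x) = sum_{k>=0} x^k. Integrating termwise and using F(0) = 0 gives
F(x) = sum_{k>=0} x^(k+1) / (k+1) = sum_{m>=1} x^m / m = -ln(1 - x).
So the coefficient of x^79 is 1/79 = 1/79.

1/79


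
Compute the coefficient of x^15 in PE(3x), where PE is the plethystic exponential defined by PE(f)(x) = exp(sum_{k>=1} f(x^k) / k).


With f(x) = 3x, the exponent is sum_{k>=1} 3 x^k / k = 3 * (-ln(1 - x)). Exponentiating:
PE(3x) = exp(-3 ln(1 - x)) = 1/(1 - x)^3.
By the negative binomial expansion, [x^n] 1/(1 - x)^3 = C(n + 2, 2).
For n = 15: C(17, 2) = 136.

136


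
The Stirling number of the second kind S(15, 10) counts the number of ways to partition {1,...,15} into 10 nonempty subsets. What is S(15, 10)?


Using the explicit formula S(n,k) = (1/k!) sum_{j=0}^{k} (-1)^(k-j) C(k,j) j^n:
S(15, 10) = 12662650
Equivalently, S(n,k) is n! times the coefficient of x^n in the EGF (e^x - 1)^k / k!.

12662650


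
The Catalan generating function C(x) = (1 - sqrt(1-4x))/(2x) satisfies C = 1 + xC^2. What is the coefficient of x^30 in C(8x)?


Substituting x -> 8x scales the n-th coefficient by 8^n, so [x^30] C(8x) = 8^30 * C_30.
C_30 = C(2*30, 30)/(31) = 118264581564861424/31 = 3814986502092304.
So 8^30 * 3814986502092304 = 1237940039285380274899124224 * 3814986502092304 = 4722724540273342292063406067075513210372096.

4722724540273342292063406067075513210372096


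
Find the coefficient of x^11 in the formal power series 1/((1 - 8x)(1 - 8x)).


By partial fractions or Cauchy convolution:
The coefficient equals sum_{k=0}^{11} 8^k * 8^(11-k).
= 103079215104

103079215104


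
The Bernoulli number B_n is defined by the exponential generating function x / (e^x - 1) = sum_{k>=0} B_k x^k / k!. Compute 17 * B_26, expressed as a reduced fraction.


Bernoulli numbers can also be computed recursively via B_0 = 1 and sum_{j=0}^{m} C(m+1, j) B_j = 0 for m >= 1. Odd-index Bernoulli numbers vanish for k >= 3.
Computing B_26 = 8553103/6, so 17 * B_26 = 17 * 8553103/6 = 145402751/6.

145402751/6


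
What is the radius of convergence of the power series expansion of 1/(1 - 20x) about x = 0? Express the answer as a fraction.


Expanding 1/(1 - 20x) = sum_{k>=0} 20^k x^k, the series converges when |20x| < 1, i.e., |x| < 1/20.
So the radius of convergence is 1/20 = 1/20.

1/20


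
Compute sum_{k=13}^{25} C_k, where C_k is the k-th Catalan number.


C_13 through C_25: 742900, 2674440, 9694845, 35357670, 129644790, 477638700, 1767263190, 6564120420, 24466267020, 91482563640, 343059613650, 1289904147324, 4861946401452
Sum = 742900 + 2674440 + 9694845 + 35357670 + 129644790 + 477638700 + 1767263190 + 6564120420 + 24466267020 + 91482563640 + 343059613650 + 1289904147324 + 4861946401452
= 6619846130041

6619846130041


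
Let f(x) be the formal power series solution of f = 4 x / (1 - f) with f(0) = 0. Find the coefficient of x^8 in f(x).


Apply Lagrange inversion: f = 4 x * phi(f) with phi(t) = 1/(1 - t), so
[x^n] f = 4^n * (1/n) [t^(n-1)] phi(t)^n = 4^n * (1/n) [t^(n-1)] (1 - t)^(-n) = 4^n * (1/n) C(2n - 2, n - 1) = 4^n * C_{n-1}.
For n = 8: C_7 = C(14, 7) / 8 = 3432/8 = 429.
With the 4^8 = 65536 factor, the coefficient is 65536 * 429 = 28114944.

28114944


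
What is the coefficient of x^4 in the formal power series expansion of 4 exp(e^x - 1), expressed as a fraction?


exp(e^x - 1) is the exponential generating function for the Bell numbers Bell_k: exp(e^x - 1) = sum_{k>=0} Bell_k x^k / k!.
So the coefficient of x^4 in 4 exp(e^x - 1) is 4 Bell_4 / 4!.
Computing: Bell_4 = 15 and 4! = 24, giving
4 * 15/24 = 5/2.

5/2


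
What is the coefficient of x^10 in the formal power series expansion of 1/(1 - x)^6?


The expansion 1/(1 - x)^r = sum_{k>=0} C(k + r - 1, r - 1) x^k follows from the multiset / negative-binomial theorem (or from repeated differentiation of the geometric series).
For r = 6 and k = 10:
C(15, 5) = 1307674368000 / (120 * 3628800) = 3003.

3003


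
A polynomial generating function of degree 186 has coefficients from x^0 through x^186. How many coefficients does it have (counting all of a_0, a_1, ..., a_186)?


A polynomial of degree 186 takes the form a_0 + a_1 x + ... + a_186 x^186.
The number of coefficients is 186 + 1 = 187.

187


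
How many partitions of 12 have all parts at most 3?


Using the generating function (1-x)^(-1)(1-x^2)^(-1)(1-x^3)^(-1),
the coefficient of x^12 counts these restricted partitions.
Result = 19

19


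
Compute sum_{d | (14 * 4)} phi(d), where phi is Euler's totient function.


First, 14 * 4 = 56. One classical identity is sum_{d | n} phi(d) = n (each k in [1, n] has a unique gcd with n, and among the k's with gcd(k, n) = n/d there are phi(d) of them). So the sum equals 56. We also verify directly:
Divisors of 56: 1, 2, 4, 7, 8, 14, 28, 56.
phi values: 1, 1, 2, 6, 4, 6, 12, 24.
Sum = 56.

56


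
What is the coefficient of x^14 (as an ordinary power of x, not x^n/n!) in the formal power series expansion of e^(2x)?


The exponential series is e^y = sum_{k>=0} y^k / k!. Substituting y = 2x gives
e^(2x) = sum_{k>=0} 2^k x^k / k!.
So the coefficient of x^n is a^n/n! with a = 2, n = 14:
2^14 / 14! = 16384/87178291200 = 8/42567525

8/42567525


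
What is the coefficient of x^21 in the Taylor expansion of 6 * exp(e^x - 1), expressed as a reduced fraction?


exp(e^x - 1) = sum_{k>=0} Bell_k x^k / k!, where Bell_k is the k-th Bell number.
So the coefficient of x^21 is 6 * Bell_21 / 21!.
Computing: Bell_21 = 474869816156751 and 21! = 51090942171709440000, giving
6 * 474869816156751/51090942171709440000 = 158289938718917/2838385676206080000.

158289938718917/2838385676206080000


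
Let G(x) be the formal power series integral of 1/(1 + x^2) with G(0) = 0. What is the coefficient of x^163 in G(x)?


1/(1 + x^2) = sum_{j>=0} (-1)^j x^(2j). Integrating termwise with G(0) = 0:
G(x) = sum_{j>=0} (-1)^j x^(2j+1) / (2j+1) = arctan(x).
Only odd powers are nonzero. For x^163 write 163 = 2*81 + 1, giving
(-1)^81 / 163 = -1/163 = -1/163.

-1/163


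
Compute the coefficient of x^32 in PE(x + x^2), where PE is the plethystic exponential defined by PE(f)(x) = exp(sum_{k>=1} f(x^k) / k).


With f(x) = x + x^2, the exponent is sum_{k>=1} (x^k + x^(2k)) / k = -ln(1 - x) - ln(1 - x^2). Exponentiating:
PE(x + x^2) = 1 / ((1 - x)(1 - x^2)).
This is the generating function for partitions of n into parts of size 1 or 2. The number of 2's can be any j in 0..16, and the rest are 1's, so
[x^32] = floor(32/2) + 1 = 17.

17


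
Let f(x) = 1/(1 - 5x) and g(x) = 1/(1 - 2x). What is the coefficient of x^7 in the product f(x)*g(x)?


The coefficient of x^n in f*g is the Cauchy product: sum_{k=0}^{n} a^k * b^(n-k).
With a=5, b=2, n=7:
sum_{k=0}^{7} 5^k * 2^(7-k)
= 130123

130123


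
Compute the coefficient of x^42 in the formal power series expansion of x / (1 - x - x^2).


Let f(x) = sum_{k>=0} a_k x^k. Multiplying f(x) * (1 - x - x^2) = x and matching coefficients gives a_0 = 0, a_1 = 1, and a_k = a_{k-1} + a_{k-2} for k >= 2. These are the Fibonacci numbers F_k.
Iterating from F_0 = 0, F_1 = 1:
F_0=0, F_1=1, F_2=1, F_3=2, F_4=3, F_5=5, F_6=8, F_7=13, F_8=21, F_9=34, ...
F_42 = 267914296.

267914296


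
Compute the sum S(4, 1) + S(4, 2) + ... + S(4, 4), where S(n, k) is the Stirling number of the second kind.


By definition, S(n, k) counts partitions of an n-set into exactly k nonempty blocks.
Computing row n = 4 for k = 1..4:
S(4, k): 1, 7, 6, 1
Sum = 15. (This equals Bell_4 since the sum runs over all k.)

15


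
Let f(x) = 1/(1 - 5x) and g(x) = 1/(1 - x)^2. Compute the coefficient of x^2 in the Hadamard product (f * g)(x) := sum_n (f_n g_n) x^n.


f has coefficients f_k = 5^k. For g = 1/(1 - x)^2 the coefficient is g_k = C(k + 1, 1) = k + 1. The Hadamard coefficient is (f * g)_k = 5^k * (k + 1).
For k = 2: 5^2 * 3 = 25 * 3 = 75.

75


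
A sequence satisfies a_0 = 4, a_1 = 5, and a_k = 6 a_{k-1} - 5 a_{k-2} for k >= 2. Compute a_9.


The characteristic equation is t^2 - 6 t + 5 = 0, with roots r_1 = 5 and r_2 = 1 (so c_1 = r_1 + r_2, c_2 = -r_1 r_2 as required).
One can use the closed form a_n = A r_1^n + B r_2^n, but direct iteration is more reliable:
a_0 = 4, a_1 = 5, a_2 = 10, a_3 = 35, a_4 = 160, a_5 = 785, a_6 = 3910, a_7 = 19535, a_8 = 97660, a_9 = 488285.
So a_9 = 488285.

488285


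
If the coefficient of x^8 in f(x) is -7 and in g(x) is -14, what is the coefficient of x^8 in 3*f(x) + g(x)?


Scalar multiplication scales coefficients: 3 * -7 = -21.
Then add the g coefficient: -21 + -14
= -35

-35


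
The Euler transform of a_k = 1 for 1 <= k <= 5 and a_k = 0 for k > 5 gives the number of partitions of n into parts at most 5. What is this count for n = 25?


Partitions of 25 into parts at most 5:
Using generating function (1-x)^(-1)(1-x^2)^(-1)...(1-x^5)^(-1),
the coefficient of x^25 = 377

377


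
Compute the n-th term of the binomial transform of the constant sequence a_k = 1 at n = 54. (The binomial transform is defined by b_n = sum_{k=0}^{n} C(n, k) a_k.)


With a_k = 1 for all k, b_n = sum_{k=0}^{n} C(n, k) = 2^n by the binomial theorem.
For n = 54: 2^54 = 18014398509481984.

18014398509481984


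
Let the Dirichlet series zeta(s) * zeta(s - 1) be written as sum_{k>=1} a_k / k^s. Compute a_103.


Convolution gives a_k = sum_{d | k} d * 1 = sum_{d | k} d = sigma(k), the sum of positive divisors of k.
For k = 103, the divisors are 1, 103, so
sigma(103) = 1 + 103 = 104.

104


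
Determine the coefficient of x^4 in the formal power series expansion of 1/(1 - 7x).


The geometric series identity gives 1/(1 - c x) = sum_{k>=0} c^k x^k, so the coefficient of x^k is c^k.
Here c = 7 and k = 4.
Computing: 7^4 = 2401

2401


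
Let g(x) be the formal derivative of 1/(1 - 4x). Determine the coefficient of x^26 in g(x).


Differentiate termwise: d/dx sum_{k>=0} 4^k x^k = sum_{k>=1} k 4^k x^(k-1) = sum_{j>=0} (j+1) 4^(j+1) x^j.
Equivalently, d/dx [1/(1 - 4x)] = 4/(1 - 4x)^2.
For j = 26: 27 * 4^27 = 27 * 18014398509481984 = 486388759756013568.

486388759756013568


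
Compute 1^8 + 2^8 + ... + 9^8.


This power sum has a closed form given by Faulhaber's formula
sum_{k=1}^{m} k^p = (1 / (p + 1)) * sum_{j=0}^{p} C(p + 1, j) B_j m^(p + 1 - j),
but for small m direct computation is fastest:
1 + 256 + 6561 + 65536 + 390625 + 1679616 + 5764801 + 16777216 + 43046721 = 67731333.

67731333


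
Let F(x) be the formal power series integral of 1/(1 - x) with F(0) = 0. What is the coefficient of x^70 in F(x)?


1/(1 - x) = sum_{k>=0} x^k. Integrating termwise and using F(0) = 0 gives
F(x) = sum_{k>=0} x^(k+1) / (k+1) = sum_{m>=1} x^m / m = -ln(1 - x).
So the coefficient of x^70 is 1/70 = 1/70.

1/70


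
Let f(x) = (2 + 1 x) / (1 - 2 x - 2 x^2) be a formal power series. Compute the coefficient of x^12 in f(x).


Write f(x) = sum_{k>=0} a_k x^k. Multiplying both sides by 1 - 2 x - 2 x^2 gives
(1 - 2 x - 2 x^2) sum_{k>=0} a_k x^k = 2 + 1 x.
Matching coefficients:
 x^0: a_0 = 2
 x^1: a_1 - 2 a_0 = 1  =>  a_1 = 2*2 + 1 = 5
 x^k (k >= 2): a_k = 2 a_{k-1} + 2 a_{k-2}.
Iterating: a_2 = 14, a_3 = 38, a_4 = 104, a_5 = 284, a_6 = 776, a_7 = 2120, a_8 = 5792, a_9 = 15824, a_10 = 43232, a_11 = 118112, a_12 = 322688.
So the coefficient of x^12 is 322688.

322688


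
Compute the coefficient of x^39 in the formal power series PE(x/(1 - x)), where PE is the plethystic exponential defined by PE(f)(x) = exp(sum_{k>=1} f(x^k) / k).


For f(x) = x/(1 - x) we have
sum_{k>=1} f(x^k) / k = sum_{k>=1} (1/k) * x^k / (1 - x^k) = sum_{k, m >= 1} x^(k m) / k,
which after exponentiating simplifies to
PE(x/(1 - x)) = prod_{k>=1} 1 / (1 - x^k).
This is the generating function for the partition function p(n), so the coefficient of x^39 is p(39).
Computing p(39) by dynamic programming over parts 1, 2, ..., 39: p(39) = 31185.

31185


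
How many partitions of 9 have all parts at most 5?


Using the generating function (1-x)^(-1)(1-x^2)^(-1)...(1-x^5)^(-1),
the coefficient of x^9 counts these restricted partitions.
Result = 23

23


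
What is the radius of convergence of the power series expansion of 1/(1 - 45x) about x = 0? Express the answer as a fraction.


Expanding 1/(1 - 45x) = sum_{k>=0} 45^k x^k, the series converges when |45x| < 1, i.e., |x| < 1/45.
So the radius of convergence is 1/45 = 1/45.

1/45


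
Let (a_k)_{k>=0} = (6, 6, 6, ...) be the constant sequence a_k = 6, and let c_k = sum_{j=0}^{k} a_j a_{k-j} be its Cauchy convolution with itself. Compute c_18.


Since a_j = 6 for all j >= 0, the convolution sum becomes
c_k = sum_{j=0}^{k} 6 * 6 = 36 * (k + 1).
Equivalently, the generating function of (a_k) is 6/(1 - x) and its square is 36/(1 - x)^2 = sum_{k>=0} 36(k + 1) x^k.
For k = 18: 36 * 19 = 684.

684


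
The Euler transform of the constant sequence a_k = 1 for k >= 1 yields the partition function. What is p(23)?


The Euler transform converts the sequence a_k = 1 into the number of integer partitions.
Using the recurrence or dynamic programming:
p(23) = 1255

1255


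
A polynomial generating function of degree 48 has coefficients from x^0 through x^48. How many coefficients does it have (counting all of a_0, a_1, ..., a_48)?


A polynomial of degree 48 takes the form a_0 + a_1 x + ... + a_48 x^48.
The number of coefficients is 48 + 1 = 49.

49


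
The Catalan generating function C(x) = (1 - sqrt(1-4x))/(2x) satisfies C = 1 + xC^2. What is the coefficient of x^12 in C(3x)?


Substituting x -> 3x scales the n-th coefficient by 3^n, so [x^12] C(3x) = 3^12 * C_12.
C_12 = C(2*12, 12)/(13) = 2704156/13 = 208012.
So 3^12 * 208012 = 531441 * 208012 = 110546105292.

110546105292


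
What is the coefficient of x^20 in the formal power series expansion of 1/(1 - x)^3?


The negative binomial / multiset identity is
1/(1 - x)^r = sum_{k>=0} C(k + r - 1, r - 1) x^k.
Here r = 3 and k = 20, so the coefficient is
C(20 + 2, 2) = C(22, 2)
= 231

231


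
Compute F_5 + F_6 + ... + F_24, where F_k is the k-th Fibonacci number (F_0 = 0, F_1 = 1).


Use the identity sum_{k=0}^{N} F_k = F_{N+2} - 1 (which follows from F_{k+2} - F_{k+1} = F_k). Then
sum_{k=5}^{24} F_k = (F_{26} - 1) - (F_{6} - 1) = F_{26} - F_{6}.
Computing: F_{26} = 121393, F_{6} = 8, so
Sum = 121393 - 8 = 121385.

121385


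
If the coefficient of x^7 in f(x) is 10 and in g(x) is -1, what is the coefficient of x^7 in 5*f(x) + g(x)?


Scalar multiplication scales coefficients: 5 * 10 = 50.
Then add the g coefficient: 50 + -1
= 49

49


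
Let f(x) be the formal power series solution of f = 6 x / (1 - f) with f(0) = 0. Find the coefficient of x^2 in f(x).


Apply Lagrange inversion: f = 6 x * phi(f) with phi(t) = 1/(1 - t), so
[x^n] f = 6^n * (1/n) [t^(n-1)] phi(t)^n = 6^n * (1/n) [t^(n-1)] (1 - t)^(-n) = 6^n * (1/n) C(2n - 2, n - 1) = 6^n * C_{n-1}.
For n = 2: C_1 = C(2, 1) / 2 = 2/2 = 1.
With the 6^2 = 36 factor, the coefficient is 36 * 1 = 36.

36


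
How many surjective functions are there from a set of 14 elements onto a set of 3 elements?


By inclusion-exclusion on which target elements are missed, the number of surjections from an n-set onto a k-set is
surj(n, k) = sum_{j=0}^{k} (-1)^j C(k, j) (k - j)^n.
Equivalently surj(n, k) = k! * S(n, k), where S(n, k) is the Stirling number of the second kind.
For n = 14, k = 3:
S(14, 3) = 788970, so
surj = 3! * 788970 = 6 * 788970 = 4733820.

4733820


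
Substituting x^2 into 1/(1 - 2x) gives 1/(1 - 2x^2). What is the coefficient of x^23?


Since 1/(1 - 2x^2) only has even powers of x,
the coefficient of x^23 (odd) is 0.

0


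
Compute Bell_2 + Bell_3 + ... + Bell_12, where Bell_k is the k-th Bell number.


Recall Bell_k counts set partitions of a k-set (with Bell_0 = 1 by convention).
Bell_2 through Bell_12: 2, 5, 15, 52, 203, 877, 4140, 21147, 115975, 678570, 4213597
Sum = 2 + 5 + 15 + 52 + 203 + 877 + 4140 + 21147 + 115975 + 678570 + 4213597 = 5034583.

5034583


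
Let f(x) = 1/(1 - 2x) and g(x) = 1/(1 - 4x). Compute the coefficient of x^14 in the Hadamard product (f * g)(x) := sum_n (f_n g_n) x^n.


f has coefficients f_k = 2^k and g has coefficients g_k = 4^k, so the Hadamard product has coefficient (f*g)_k = 2^k * 4^k = 8^k.
For k = 14: 8^14 = 4398046511104.

4398046511104


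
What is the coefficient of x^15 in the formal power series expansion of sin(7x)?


The Maclaurin series is sin(t) = sum_{k>=0} (-1)^k t^(2k+1) / (2k+1)!, so substituting t = 7x, only odd powers of x are nonzero, with coefficient of x^(2k+1) equal to (-1)^k 7^(2k+1) / (2k+1)!.
Write 15 = 2*7 + 1, giving the coefficient (-1)^7 * 7^15 / 15! = -4747561509943/1307674368000 = -96889010407/26687232000.

-96889010407/26687232000


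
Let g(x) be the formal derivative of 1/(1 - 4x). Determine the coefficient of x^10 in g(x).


Differentiate termwise: d/dx sum_{k>=0} 4^k x^k = sum_{k>=1} k 4^k x^(k-1) = sum_{j>=0} (j+1) 4^(j+1) x^j.
Equivalently, d/dx [1/(1 - 4x)] = 4/(1 - 4x)^2.
For j = 10: 11 * 4^11 = 11 * 4194304 = 46137344.

46137344


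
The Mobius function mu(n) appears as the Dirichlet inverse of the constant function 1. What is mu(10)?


10 = 2 * 5 (all distinct primes).
mu(10) = (-1)^2 = 1

1


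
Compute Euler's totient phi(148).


phi(n) counts integers in [1, n] coprime to n. Using the multiplicative formula phi(n) = n * prod_{p | n} (1 - 1/p):
148 = 2^2 * 37, so
phi(148) = 148 * (1 - 1/2) * (1 - 1/37) = 72.

72


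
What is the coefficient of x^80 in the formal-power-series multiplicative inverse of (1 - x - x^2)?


Let the inverse be f(x) = sum_{k>=0} a_k x^k. From f(x) * (1 - x - x^2) = 1 and matching coefficients:
 x^0: a_0 = 1.
 x^1: a_1 - a_0 = 0, so a_1 = 1.
 x^k (k >= 2): a_k - a_{k-1} - a_{k-2} = 0, i.e. a_k = a_{k-1} + a_{k-2}.
This is the Fibonacci-type recurrence shifted so that a_0 = a_1 = 1.
Iterating: a_0=1, a_1=1, a_2=2, a_3=3, a_4=5, a_5=8, a_6=13, a_7=21, a_8=34, a_9=55, ...
a_80 = 37889062373143906.

37889062373143906


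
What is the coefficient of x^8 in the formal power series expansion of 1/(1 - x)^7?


The expansion 1/(1 - x)^r = sum_{k>=0} C(k + r - 1, r - 1) x^k follows from the multiset / negative-binomial theorem (or from repeated differentiation of the geometric series).
For r = 7 and k = 8:
C(14, 6) = 87178291200 / (720 * 40320) = 3003.

3003


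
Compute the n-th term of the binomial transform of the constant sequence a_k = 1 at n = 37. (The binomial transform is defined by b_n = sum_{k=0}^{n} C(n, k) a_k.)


With a_k = 1 for all k, b_n = sum_{k=0}^{n} C(n, k) = 2^n by the binomial theorem.
For n = 37: 2^37 = 137438953472.

137438953472


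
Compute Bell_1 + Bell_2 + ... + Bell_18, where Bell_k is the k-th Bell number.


Recall Bell_k counts set partitions of a k-set (with Bell_0 = 1 by convention).
Bell_1 through Bell_18: 1, 2, 5, 15, 52, 203, 877, 4140, 21147, 115975, 678570, 4213597, 27644437, 190899322, 1382958545, 10480142147, 82864869804, 682076806159
Sum = 1 + 2 + 5 + 15 + 52 + 203 + 877 + 4140 + 21147 + 115975 + 678570 + 4213597 + 27644437 + 190899322 + 1382958545 + 10480142147 + 82864869804 + 682076806159 = 777028354998.

777028354998


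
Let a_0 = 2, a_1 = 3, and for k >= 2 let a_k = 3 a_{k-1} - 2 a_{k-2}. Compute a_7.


Iterating the recurrence forward:
a_0 = 2
a_1 = 3
a_2 = 3*3 - 2*2 = 5
a_3 = 3*5 - 2*3 = 9
a_4 = 3*9 - 2*5 = 17
a_5 = 3*17 - 2*9 = 33
a_6 = 3*33 - 2*17 = 65
a_7 = 3*65 - 2*33 = 129
So a_7 = 129.

129


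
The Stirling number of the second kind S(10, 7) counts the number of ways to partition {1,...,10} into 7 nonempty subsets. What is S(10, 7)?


Using the explicit formula S(n,k) = (1/k!) sum_{j=0}^{k} (-1)^(k-j) C(k,j) j^n:
S(10, 7) = 5880
Equivalently, S(n,k) is n! times the coefficient of x^n in the EGF (e^x - 1)^k / k!.

5880


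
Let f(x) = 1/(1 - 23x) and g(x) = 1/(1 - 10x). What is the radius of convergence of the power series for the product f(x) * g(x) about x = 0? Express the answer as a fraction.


The radius of 1/(1 - 23x) is 1/23 (nearest singularity at x = 1/23), and the radius of 1/(1 - 10x) is 1/10.
The product f(x)*g(x) = 1/((1 - 23x)(1 - 10x)) has singularities at both 1/23 and 1/10, so its radius of convergence is the distance to the nearest one:
min(1/23, 1/10) = 1/23.

1/23


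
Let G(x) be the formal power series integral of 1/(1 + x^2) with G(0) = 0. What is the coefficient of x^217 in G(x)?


1/(1 + x^2) = sum_{j>=0} (-1)^j x^(2j). Integrating termwise with G(0) = 0:
G(x) = sum_{j>=0} (-1)^j x^(2j+1) / (2j+1) = arctan(x).
Only odd powers are nonzero. For x^217 write 217 = 2*108 + 1, giving
(-1)^108 / 217 = 1/217 = 1/217.

1/217


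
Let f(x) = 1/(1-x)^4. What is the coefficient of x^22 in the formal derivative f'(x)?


Differentiate: d/dx [ 1/(1-x)^r ] = r / (1-x)^(r+1).
Here r = 4, so f'(x) = 4 / (1-x)^5.
The expansion of 1/(1-x)^(r+1) has coefficient of x^n equal to C(n+r, r).
So the coefficient of x^22 in f'(x) is
4 * C(26, 4) = 4 * 14950 = 59800

59800


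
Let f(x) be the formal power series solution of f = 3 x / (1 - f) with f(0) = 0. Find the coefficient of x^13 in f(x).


Apply Lagrange inversion: f = 3 x * phi(f) with phi(t) = 1/(1 - t), so
[x^n] f = 3^n * (1/n) [t^(n-1)] phi(t)^n = 3^n * (1/n) [t^(n-1)] (1 - t)^(-n) = 3^n * (1/n) C(2n - 2, n - 1) = 3^n * C_{n-1}.
For n = 13: C_12 = C(24, 12) / 13 = 2704156/13 = 208012.
With the 3^13 = 1594323 factor, the coefficient is 1594323 * 208012 = 331638315876.

331638315876


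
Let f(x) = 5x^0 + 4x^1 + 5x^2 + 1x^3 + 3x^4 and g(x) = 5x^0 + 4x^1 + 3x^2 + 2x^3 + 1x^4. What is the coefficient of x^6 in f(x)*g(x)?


Cauchy product at x^6:
5*1 + 1*2 + 3*3
= 16

16


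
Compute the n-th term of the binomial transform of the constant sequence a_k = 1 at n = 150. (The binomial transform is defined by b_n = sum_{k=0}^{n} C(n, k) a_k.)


With a_k = 1 for all k, b_n = sum_{k=0}^{n} C(n, k) = 2^n by the binomial theorem.
For n = 150: 2^150 = 1427247692705959881058285969449495136382746624.

1427247692705959881058285969449495136382746624


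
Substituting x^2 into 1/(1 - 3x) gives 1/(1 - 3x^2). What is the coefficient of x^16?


The coefficient of x^(2m) in 1/(1 - 3x^2) is 3^m.
With n = 16 = 2*8, the coefficient is 3^8 = 6561.

6561


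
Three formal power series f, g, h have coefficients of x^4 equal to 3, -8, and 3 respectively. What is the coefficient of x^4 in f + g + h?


Series addition is componentwise:
3 + -8 + 3
= -2

-2


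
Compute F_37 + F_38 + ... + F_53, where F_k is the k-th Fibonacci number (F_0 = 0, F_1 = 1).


Use the identity sum_{k=0}^{N} F_k = F_{N+2} - 1 (which follows from F_{k+2} - F_{k+1} = F_k). Then
sum_{k=37}^{53} F_k = (F_{55} - 1) - (F_{38} - 1) = F_{55} - F_{38}.
Computing: F_{55} = 139583862445, F_{38} = 39088169, so
Sum = 139583862445 - 39088169 = 139544774276.

139544774276


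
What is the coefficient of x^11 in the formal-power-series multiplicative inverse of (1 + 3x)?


The inverse is 1/(1 + 3x). Apply the geometric identity 1/(1 - y) = sum_{k>=0} y^k with y = -3x:
1/(1 + 3x) = sum_{k>=0} (-3)^k x^k.
So the coefficient of x^11 is (-3)^11 = -177147.

-177147


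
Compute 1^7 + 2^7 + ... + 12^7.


This power sum has a closed form given by Faulhaber's formula
sum_{k=1}^{m} k^p = (1 / (p + 1)) * sum_{j=0}^{p} C(p + 1, j) B_j m^(p + 1 - j),
but for small m direct computation is fastest:
1 + 128 + 2187 + 16384 + 78125 + 279936 + 823543 + 2097152 + 4782969 + 10000000 + 19487171 + 35831808 = 73399404.

73399404


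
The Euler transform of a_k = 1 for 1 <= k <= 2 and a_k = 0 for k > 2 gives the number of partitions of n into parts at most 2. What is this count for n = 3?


Partitions of 3 into parts at most 2:
Using generating function (1-x)^(-1)(1-x^2)^(-1),
the coefficient of x^3 = 2

2


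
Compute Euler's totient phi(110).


phi(n) counts integers in [1, n] coprime to n. Using the multiplicative formula phi(n) = n * prod_{p | n} (1 - 1/p):
110 = 2 * 5 * 11, so
phi(110) = 110 * (1 - 1/2) * (1 - 1/5) * (1 - 1/11) = 40.

40


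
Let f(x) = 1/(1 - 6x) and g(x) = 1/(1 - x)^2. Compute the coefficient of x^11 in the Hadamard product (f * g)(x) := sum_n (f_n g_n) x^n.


f has coefficients f_k = 6^k. For g = 1/(1 - x)^2 the coefficient is g_k = C(k + 1, 1) = k + 1. The Hadamard coefficient is (f * g)_k = 6^k * (k + 1).
For k = 11: 6^11 * 12 = 362797056 * 12 = 4353564672.

4353564672


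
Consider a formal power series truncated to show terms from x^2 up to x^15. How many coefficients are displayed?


From x^2 to x^15 inclusive, the count is 15 - 2 + 1 = 14.

14


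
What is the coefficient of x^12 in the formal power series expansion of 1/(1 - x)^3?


The expansion 1/(1 - x)^r = sum_{k>=0} C(k + r - 1, r - 1) x^k follows from the multiset / negative-binomial theorem (or from repeated differentiation of the geometric series).
For r = 3 and k = 12:
C(14, 2) = 87178291200 / (2 * 479001600) = 91.

91


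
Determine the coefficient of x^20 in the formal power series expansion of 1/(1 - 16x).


The geometric series identity gives 1/(1 - c x) = sum_{k>=0} c^k x^k, so the coefficient of x^k is c^k.
Here c = 16 and k = 20.
Computing: 16^20 = 1208925819614629174706176

1208925819614629174706176


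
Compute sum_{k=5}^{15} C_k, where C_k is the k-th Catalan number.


C_5 through C_15: 42, 132, 429, 1430, 4862, 16796, 58786, 208012, 742900, 2674440, 9694845
Sum = 42 + 132 + 429 + 1430 + 4862 + 16796 + 58786 + 208012 + 742900 + 2674440 + 9694845
= 13402674

13402674


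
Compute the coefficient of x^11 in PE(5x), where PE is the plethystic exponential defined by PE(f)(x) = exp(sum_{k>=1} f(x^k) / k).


With f(x) = 5x, the exponent is sum_{k>=1} 5 x^k / k = 5 * (-ln(1 - x)). Exponentiating:
PE(5x) = exp(-5 ln(1 - x)) = 1/(1 - x)^5.
By the negative binomial expansion, [x^n] 1/(1 - x)^5 = C(n + 4, 4).
For n = 11: C(15, 4) = 1365.

1365


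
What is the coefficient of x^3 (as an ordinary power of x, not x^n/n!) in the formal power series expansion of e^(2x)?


The exponential series is e^y = sum_{k>=0} y^k / k!. Substituting y = 2x gives
e^(2x) = sum_{k>=0} 2^k x^k / k!.
So the coefficient of x^n is a^n/n! with a = 2, n = 3:
2^3 / 3! = 8/6 = 4/3

4/3


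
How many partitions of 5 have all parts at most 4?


Using the generating function (1-x)^(-1)(1-x^2)^(-1)...(1-x^4)^(-1),
the coefficient of x^5 counts these restricted partitions.
Result = 6

6


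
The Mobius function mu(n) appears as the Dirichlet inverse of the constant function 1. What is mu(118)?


118 = 2 * 59 (all distinct primes).
mu(118) = (-1)^2 = 1

1


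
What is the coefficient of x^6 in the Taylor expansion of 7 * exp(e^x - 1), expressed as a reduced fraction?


exp(e^x - 1) = sum_{k>=0} Bell_k x^k / k!, where Bell_k is the k-th Bell number.
So the coefficient of x^6 is 7 * Bell_6 / 6!.
Computing: Bell_6 = 203 and 6! = 720, giving
7 * 203/720 = 1421/720.

1421/720


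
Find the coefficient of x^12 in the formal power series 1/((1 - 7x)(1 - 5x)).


By partial fractions or Cauchy convolution:
The coefficient equals sum_{k=0}^{12} 7^k * 5^(12-k).
= 47834153641

47834153641


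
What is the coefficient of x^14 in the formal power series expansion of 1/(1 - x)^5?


The expansion 1/(1 - x)^r = sum_{k>=0} C(k + r - 1, r - 1) x^k follows from the multiset / negative-binomial theorem (or from repeated differentiation of the geometric series).
For r = 5 and k = 14:
C(18, 4) = 6402373705728000 / (24 * 87178291200) = 3060.

3060


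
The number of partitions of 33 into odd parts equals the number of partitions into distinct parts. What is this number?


Computing partitions of 33 into odd parts (1, 3, 5, ...):
Using the generating function prod_{k>=0} 1/(1-x^(2k+1)),
the count is 448

448


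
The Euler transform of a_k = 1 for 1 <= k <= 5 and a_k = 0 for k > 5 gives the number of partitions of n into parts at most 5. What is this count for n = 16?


Partitions of 16 into parts at most 5:
Using generating function (1-x)^(-1)(1-x^2)^(-1)...(1-x^5)^(-1),
the coefficient of x^16 = 101

101


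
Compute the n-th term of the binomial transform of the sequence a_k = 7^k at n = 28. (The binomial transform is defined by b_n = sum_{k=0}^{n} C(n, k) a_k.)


With a_k = 7^k, b_n = sum_{k=0}^{n} C(n, k) 7^k = (1 + 7)^n by the binomial theorem.
For n = 28: (1 + 7)^28 = 8^28 = 19342813113834066795298816.

19342813113834066795298816


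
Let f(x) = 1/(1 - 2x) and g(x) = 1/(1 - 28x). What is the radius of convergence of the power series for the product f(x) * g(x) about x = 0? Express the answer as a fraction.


The radius of 1/(1 - 2x) is 1/2 (nearest singularity at x = 1/2), and the radius of 1/(1 - 28x) is 1/28.
The product f(x)*g(x) = 1/((1 - 2x)(1 - 28x)) has singularities at both 1/2 and 1/28, so its radius of convergence is the distance to the nearest one:
min(1/2, 1/28) = 1/28.

1/28


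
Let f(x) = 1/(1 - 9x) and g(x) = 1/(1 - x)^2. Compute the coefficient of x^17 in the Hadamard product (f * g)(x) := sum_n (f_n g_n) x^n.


f has coefficients f_k = 9^k. For g = 1/(1 - x)^2 the coefficient is g_k = C(k + 1, 1) = k + 1. The Hadamard coefficient is (f * g)_k = 9^k * (k + 1).
For k = 17: 9^17 * 18 = 16677181699666569 * 18 = 300189270593998242.

300189270593998242


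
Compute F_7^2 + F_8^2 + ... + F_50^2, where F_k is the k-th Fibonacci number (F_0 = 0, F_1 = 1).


There is a standard identity sum_{k=0}^{N} F_k^2 = F_N * F_{N+1} (proved inductively from the telescoping relation F_k^2 = F_k F_{k+1} - F_{k-1} F_k). Then
sum_{k=7}^{50} F_k^2 = F_50 F_51 - F_6 F_7.
Computing: F_50 = 12586269025, F_51 = 20365011074, F_6 = 8, F_7 = 13.
Sum = 12586269025 * 20365011074 - 8 * 13 = 256319508074468182746.

256319508074468182746


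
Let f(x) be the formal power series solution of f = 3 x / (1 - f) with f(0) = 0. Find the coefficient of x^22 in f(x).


Apply Lagrange inversion: f = 3 x * phi(f) with phi(t) = 1/(1 - t), so
[x^n] f = 3^n * (1/n) [t^(n-1)] phi(t)^n = 3^n * (1/n) [t^(n-1)] (1 - t)^(-n) = 3^n * (1/n) C(2n - 2, n - 1) = 3^n * C_{n-1}.
For n = 22: C_21 = C(42, 21) / 22 = 538257874440/22 = 24466267020.
With the 3^22 = 31381059609 factor, the coefficient is 31381059609 * 24466267020 = 767777383764330795180.

767777383764330795180


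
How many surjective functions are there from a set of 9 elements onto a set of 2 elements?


By inclusion-exclusion on which target elements are missed, the number of surjections from an n-set onto a k-set is
surj(n, k) = sum_{j=0}^{k} (-1)^j C(k, j) (k - j)^n.
Equivalently surj(n, k) = k! * S(n, k), where S(n, k) is the Stirling number of the second kind.
For n = 9, k = 2:
S(9, 2) = 255, so
surj = 2! * 255 = 2 * 255 = 510.

510


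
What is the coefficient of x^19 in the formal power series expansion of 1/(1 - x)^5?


The negative binomial / multiset identity is
1/(1 - x)^r = sum_{k>=0} C(k + r - 1, r - 1) x^k.
Here r = 5 and k = 19, so the coefficient is
C(19 + 4, 4) = C(23, 4)
= 8855

8855


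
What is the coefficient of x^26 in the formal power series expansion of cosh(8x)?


The Maclaurin series is cosh(t) = sum_{m>=0} t^(2m) / (2m)!, so substituting t = 8x, only even powers of x are nonzero, with coefficient of x^(2m) equal to 8^(2m) / (2m)!.
For x^26 the coefficient is 8^26/26! = 302231454903657293676544/403291461126605635584000000 = 36028797018963968/48076088562799171875.

36028797018963968/48076088562799171875


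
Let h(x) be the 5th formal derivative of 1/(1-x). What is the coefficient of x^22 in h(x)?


Differentiating 5 times: d^5/dx^5 [1/(1-x)] = 5!/(1-x)^6.
The expansion 1/(1-x)^6 = sum_{k>=0} C(k+5, 5) x^k, so the coefficient of x^n in 5!/(1-x)^6 is 5! * C(n+5, 5).
For n = 22: 120 * C(27, 5) = 120 * 80730 = 9687600

9687600


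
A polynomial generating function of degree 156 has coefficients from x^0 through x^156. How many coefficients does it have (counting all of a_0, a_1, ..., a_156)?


A polynomial of degree 156 takes the form a_0 + a_1 x + ... + a_156 x^156.
The number of coefficients is 156 + 1 = 157.

157


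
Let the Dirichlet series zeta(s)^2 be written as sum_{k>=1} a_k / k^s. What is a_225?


The Dirichlet convolution of the constant function 1 with itself gives (1 * 1)(k) = sum_{d | k} 1 = d(k), the number of positive divisors of k.
Since zeta(s) = sum_{k>=1} 1/k^s, we have zeta(s)^2 = sum_{k>=1} d(k)/k^s, so a_k = d(k).
For k = 225: the divisors are 1, 3, 5, 9, 15, 25, 45, 75, 225.
Count = 9.

9


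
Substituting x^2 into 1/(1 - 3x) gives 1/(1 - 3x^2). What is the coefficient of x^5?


Since 1/(1 - 3x^2) only has even powers of x,
the coefficient of x^5 (odd) is 0.

0


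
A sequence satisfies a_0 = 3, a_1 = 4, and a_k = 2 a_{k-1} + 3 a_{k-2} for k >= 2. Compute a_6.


The characteristic equation is t^2 - 2 t - 3 = 0, with roots r_1 = 3 and r_2 = -1 (so c_1 = r_1 + r_2, c_2 = -r_1 r_2 as required).
One can use the closed form a_n = A r_1^n + B r_2^n, but direct iteration is more reliable:
a_0 = 3, a_1 = 4, a_2 = 17, a_3 = 46, a_4 = 143, a_5 = 424, a_6 = 1277.
So a_6 = 1277.

1277


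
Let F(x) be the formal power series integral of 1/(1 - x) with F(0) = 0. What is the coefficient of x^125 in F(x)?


1/(1 - x) = sum_{k>=0} x^k. Integrating termwise and using F(0) = 0 gives
F(x) = sum_{k>=0} x^(k+1) / (k+1) = sum_{m>=1} x^m / m = -ln(1 - x).
So the coefficient of x^125 is 1/125 = 1/125.

1/125


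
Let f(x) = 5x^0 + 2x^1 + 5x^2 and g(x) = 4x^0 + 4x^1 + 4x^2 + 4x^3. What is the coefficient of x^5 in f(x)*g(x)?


Cauchy product at x^5:
5*4
= 20

20


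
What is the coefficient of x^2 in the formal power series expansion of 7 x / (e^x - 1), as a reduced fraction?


The exponential generating function for Bernoulli numbers is
x / (e^x - 1) = sum_{k>=0} B_k x^k / k!.
So the coefficient of x^2 in 7 x / (e^x - 1) is 7 B_2 / 2!.
Computing: B_2 = 1/6, 2! = 2, giving
7 * 1/6 / 2 = 7/12.

7/12


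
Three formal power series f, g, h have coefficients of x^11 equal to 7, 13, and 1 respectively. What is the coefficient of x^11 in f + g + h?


Series addition is componentwise:
7 + 13 + 1
= 21

21


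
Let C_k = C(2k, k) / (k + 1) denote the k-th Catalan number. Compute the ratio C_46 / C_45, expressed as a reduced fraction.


Using C_k = (2k)! / (k! (k+1)!), the ratio C_{k+1}/C_k simplifies to
C_{k+1}/C_k = [(2k+2)! / ((k+1)! (k+2)!)] * [k! (k+1)! / (2k)!]
 = (2k+2)(2k+1) / ((k+1)(k+2)) = 2(2k+1) / (k+2).
For k = 45: 2(2*45 + 1) / (45 + 2) = 182/47 = 182/47.

182/47


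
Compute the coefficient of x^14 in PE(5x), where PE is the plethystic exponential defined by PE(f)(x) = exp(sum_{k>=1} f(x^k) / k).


With f(x) = 5x, the exponent is sum_{k>=1} 5 x^k / k = 5 * (-ln(1 - x)). Exponentiating:
PE(5x) = exp(-5 ln(1 - x)) = 1/(1 - x)^5.
By the negative binomial expansion, [x^n] 1/(1 - x)^5 = C(n + 4, 4).
For n = 14: C(18, 4) = 3060.

3060


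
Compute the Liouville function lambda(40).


The Liouville function is lambda(k) = (-1)^Omega(k), where Omega(k) counts the prime factors of k with multiplicity.
Factoring: 40 = 2 * 2 * 2 * 5, so Omega(40) = 4.
lambda(40) = (-1)^4 = 1.

1


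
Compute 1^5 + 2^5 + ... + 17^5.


This power sum has a closed form given by Faulhaber's formula
sum_{k=1}^{m} k^p = (1 / (p + 1)) * sum_{j=0}^{p} C(p + 1, j) B_j m^(p + 1 - j),
but for small m direct computation is fastest:
1 + 32 + 243 + 1024 + 3125 + 7776 + 16807 + 32768 + 59049 + 100000 + 161051 + 248832 + 371293 + 537824 + 759375 + 1048576 + 1419857 = 4767633.

4767633


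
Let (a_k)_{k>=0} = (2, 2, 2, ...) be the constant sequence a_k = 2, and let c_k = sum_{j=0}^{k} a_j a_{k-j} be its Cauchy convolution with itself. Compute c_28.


Since a_j = 2 for all j >= 0, the convolution sum becomes
c_k = sum_{j=0}^{k} 2 * 2 = 4 * (k + 1).
Equivalently, the generating function of (a_k) is 2/(1 - x) and its square is 4/(1 - x)^2 = sum_{k>=0} 4(k + 1) x^k.
For k = 28: 4 * 29 = 116.

116


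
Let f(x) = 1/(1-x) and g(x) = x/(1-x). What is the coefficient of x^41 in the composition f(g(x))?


First simplify the composition: f(g(x)) = 1/(1 - x/(1-x)) = (1-x)/((1-x) - x) = (1-x)/(1-2x).
Now extract the coefficient. Write (1-x)/(1-2x) = 1/(1-2x) - x/(1-2x).
The coefficient of x^n in 1/(1-2x) is 2^n, and in x/(1-2x) is 2^(n-1) (for n >= 1).
So the coefficient of x^41 is 2^41 - 2^40 = 2199023255552 - 1099511627776 = 1099511627776.

1099511627776


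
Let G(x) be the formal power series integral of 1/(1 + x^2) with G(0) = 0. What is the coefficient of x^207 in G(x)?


1/(1 + x^2) = sum_{j>=0} (-1)^j x^(2j). Integrating termwise with G(0) = 0:
G(x) = sum_{j>=0} (-1)^j x^(2j+1) / (2j+1) = arctan(x).
Only odd powers are nonzero. For x^207 write 207 = 2*103 + 1, giving
(-1)^103 / 207 = -1/207 = -1/207.

-1/207


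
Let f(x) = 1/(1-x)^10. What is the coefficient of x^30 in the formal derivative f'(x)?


Differentiate: d/dx [ 1/(1-x)^r ] = r / (1-x)^(r+1).
Here r = 10, so f'(x) = 10 / (1-x)^11.
The expansion of 1/(1-x)^(r+1) has coefficient of x^n equal to C(n+r, r).
So the coefficient of x^30 in f'(x) is
10 * C(40, 10) = 10 * 847660528 = 8476605280

8476605280


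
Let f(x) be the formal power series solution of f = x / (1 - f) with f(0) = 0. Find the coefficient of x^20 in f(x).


Apply Lagrange inversion: f = x * phi(f) with phi(t) = 1/(1 - t), so
[x^n] f = (1/n) [t^(n-1)] phi(t)^n = (1/n) [t^(n-1)] (1 - t)^(-n) = (1/n) C(2n - 2, n - 1) = C_{n-1}.
For n = 20: C_19 = C(38, 19) / 20 = 35345263800/20 = 1767263190 = 1767263190.

1767263190


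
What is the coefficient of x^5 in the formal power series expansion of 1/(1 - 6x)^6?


The general identity 1/(1 - c x)^r = sum_{k>=0} c^k C(k + r - 1, r - 1) x^k follows by substituting y = c x into 1/(1 - y)^r = sum_{k>=0} C(k + r - 1, r - 1) y^k.
For c = 6, r = 6, k = 5:
6^5 * C(10, 5) = 7776 * 252 = 1959552.

1959552


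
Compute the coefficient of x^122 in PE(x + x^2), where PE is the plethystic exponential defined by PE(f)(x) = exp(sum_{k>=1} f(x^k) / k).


With f(x) = x + x^2, the exponent is sum_{k>=1} (x^k + x^(2k)) / k = -ln(1 - x) - ln(1 - x^2). Exponentiating:
PE(x + x^2) = 1 / ((1 - x)(1 - x^2)).
This is the generating function for partitions of n into parts of size 1 or 2. The number of 2's can be any j in 0..61, and the rest are 1's, so
[x^122] = floor(122/2) + 1 = 62.

62


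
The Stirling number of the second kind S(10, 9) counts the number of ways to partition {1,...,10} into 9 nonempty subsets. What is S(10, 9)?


Using the explicit formula S(n,k) = (1/k!) sum_{j=0}^{k} (-1)^(k-j) C(k,j) j^n:
S(10, 9) = 45
Equivalently, S(n,k) is n! times the coefficient of x^n in the EGF (e^x - 1)^k / k!.

45


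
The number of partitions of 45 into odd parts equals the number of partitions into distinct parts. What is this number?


Computing partitions of 45 into odd parts (1, 3, 5, ...):
Using the generating function prod_{k>=0} 1/(1-x^(2k+1)),
the count is 2048

2048


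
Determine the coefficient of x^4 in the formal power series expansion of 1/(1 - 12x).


The geometric series identity gives 1/(1 - c x) = sum_{k>=0} c^k x^k, so the coefficient of x^k is c^k.
Here c = 12 and k = 4.
Computing: 12^4 = 20736

20736


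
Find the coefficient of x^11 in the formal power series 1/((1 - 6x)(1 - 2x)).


By partial fractions or Cauchy convolution:
The coefficient equals sum_{k=0}^{11} 6^k * 2^(11-k).
= 544194560

544194560


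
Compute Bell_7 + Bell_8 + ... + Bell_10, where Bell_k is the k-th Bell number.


Recall Bell_k counts set partitions of a k-set (with Bell_0 = 1 by convention).
Bell_7 through Bell_10: 877, 4140, 21147, 115975
Sum = 877 + 4140 + 21147 + 115975 = 142139.

142139
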